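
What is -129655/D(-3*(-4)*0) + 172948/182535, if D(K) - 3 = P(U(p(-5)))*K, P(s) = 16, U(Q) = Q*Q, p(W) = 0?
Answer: -7888685527/182535 ≈ -43217.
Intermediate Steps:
U(Q) = Q**2
D(K) = 3 + 16*K
-129655/D(-3*(-4)*0) + 172948/182535 = -129655/(3 + 16*(-3*(-4)*0)) + 172948/182535 = -129655/(3 + 16*(12*0)) + 172948*(1/182535) = -129655/(3 + 16*0) + 172948/182535 = -129655/(3 + 0) + 172948/182535 = -129655/3 + 172948/182535 = -7888685527/182535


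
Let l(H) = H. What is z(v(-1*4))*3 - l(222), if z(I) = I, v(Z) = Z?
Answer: -234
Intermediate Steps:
z(v(-1*4))*3 - l(222) = -1*4*3 - 1*222 = -4*3 - 222 = -12 - 222 = -234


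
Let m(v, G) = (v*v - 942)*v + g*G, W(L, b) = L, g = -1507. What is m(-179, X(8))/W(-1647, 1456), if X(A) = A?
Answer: 5578777/1647 ≈ 3387.2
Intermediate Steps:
m(v, G) = -1507*G + v*(-942 + v²) (m(v, G) = (v*v - 942)*v - 1507*G = (v² - 942)*v - 1507*G = (-942 + v²)*v - 1507*G = v*(-942 + v²) - 1507*G = -1507*G + v*(-942 + v²))
m(-179, X(8))/W(-1647, 1456) = ((-179)³ - 1507*8 - 942*(-179))/(-1647) = (-5735339 - 12056 + 168618)*(-1/1647) = -5578777*(-1/1647) = 5578777/1647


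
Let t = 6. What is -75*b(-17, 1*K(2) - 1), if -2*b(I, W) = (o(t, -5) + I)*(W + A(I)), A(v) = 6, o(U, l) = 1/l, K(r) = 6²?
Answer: -26445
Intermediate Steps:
K(r) = 36
b(I, W) = -(6 + W)*(-⅕ + I)/2 (b(I, W) = -(1/(-5) + I)*(W + 6)/2 = -(-⅕ + I)*(6 + W)/2 = -(6 + W)*(-⅕ + I)/2)
-75*b(-17, 1*K(2) - 1) = -75*(⅗ - 3*(-17) + (1*36 - 1)/10 - ½*(-17)*(1*36 - 1)) = -75*(⅗ + 51 + (36 - 1)/10 - ½*(-17)*(36 - 1)) = -75*(⅗ + 51 + (⅒)*35 - ½*(-17)*35) = -75*(⅗ + 51 + 7/2 + 595/2) = -75*1763/5 = -26445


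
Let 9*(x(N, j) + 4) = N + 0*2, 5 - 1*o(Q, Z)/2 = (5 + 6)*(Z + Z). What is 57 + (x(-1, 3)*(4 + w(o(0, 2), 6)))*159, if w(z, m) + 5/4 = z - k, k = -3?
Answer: 567413/12 ≈ 47284.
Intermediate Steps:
o(Q, Z) = 10 - 44*Z (o(Q, Z) = 10 - 2*(5 + 6)*(Z + Z) = 10 - 22*2*Z = 10 - 44*Z)
w(z, m) = 7/4 + z (w(z, m) = -5/4 + (z - 1*(-3)) = -5/4 + (z + 3) = -5/4 + (3 + z) = 7/4 + z)
x(N, j) = -4 + N/9 (x(N, j) = -4 + (N + 0*2)/9 = -4 + (N + 0)/9 = -4 + N/9)
57 + (x(-1, 3)*(4 + w(o(0, 2), 6)))*159 = 57 + ((-4 + (⅑)*(-1))*(4 + (7/4 + (10 - 44*2))))*159 = 57 + ((-4 - ⅑)*(4 + (7/4 + (10 - 88))))*159 = 57 - 37*(4 + (7/4 - 78))/9*159 = 57 - 37*(4 - 305/4)/9*159 = 57 - 37/9*(-289/4)*159 = 57 + (10693/36)*159 = 57 + 566729/12 = 567413/12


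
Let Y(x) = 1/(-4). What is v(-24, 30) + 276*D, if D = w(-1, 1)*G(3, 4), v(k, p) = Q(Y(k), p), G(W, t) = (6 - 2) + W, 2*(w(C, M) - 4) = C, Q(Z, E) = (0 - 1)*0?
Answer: 6762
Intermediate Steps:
Y(x) = -¼ (Y(x) = 1*(-¼) = -¼)
Q(Z, E) = 0 (Q(Z, E) = -1*0 = 0)
w(C, M) = 4 + C/2
G(W, t) = 4 + W
v(k, p) = 0
D = 49/2 (D = (4 + (½)*(-1))*(4 + 3) = (4 - ½)*7 = (7/2)*7 = 49/2 ≈ 24.500)
v(-24, 30) + 276*D = 0 + 276*(49/2) = 0 + 6762 = 6762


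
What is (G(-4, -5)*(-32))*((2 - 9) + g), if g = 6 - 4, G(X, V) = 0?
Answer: 0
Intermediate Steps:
g = 2
(G(-4, -5)*(-32))*((2 - 9) + g) = (0*(-32))*((2 - 9) + 2) = 0*(-7 + 2) = 0*(-5) = 0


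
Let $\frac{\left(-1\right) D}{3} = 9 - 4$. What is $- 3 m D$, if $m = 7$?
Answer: $315$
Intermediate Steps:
$D = -15$ ($D = - 3 \left(9 - 4\right) = \left(-3\right) 5 = -15$)
$- 3 m D = \left(-3\right) 7 \left(-15\right) = \left(-21\right) \left(-15\right) = 315$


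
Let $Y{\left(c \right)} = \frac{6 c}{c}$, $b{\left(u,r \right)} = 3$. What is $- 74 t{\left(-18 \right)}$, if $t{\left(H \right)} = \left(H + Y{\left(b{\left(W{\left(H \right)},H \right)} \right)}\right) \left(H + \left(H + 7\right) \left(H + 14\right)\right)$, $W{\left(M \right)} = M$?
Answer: $23088$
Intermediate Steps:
$Y{\left(c \right)} = 6$
$t{\left(H \right)} = \left(6 + H\right) \left(H + \left(7 + H\right) \left(14 + H\right)\right)$ ($t{\left(H \right)} = \left(H + 6\right) \left(H + \left(H + 7\right) \left(H + 14\right)\right) = \left(6 + H\right) \left(H + \left(7 + H\right) \left(14 + H\right)\right)$)
$- 74 t{\left(-18 \right)} = - 74 \left(588 + \left(-18\right)^{3} + 28 \left(-18\right)^{2} + 230 \left(-18\right)\right) = - 74 \left(588 - 5832 + 28 \cdot 324 - 4140\right) = - 74 \left(588 - 5832 + 9072 - 4140\right) = \left(-74\right) \left(-312\right) = 23088$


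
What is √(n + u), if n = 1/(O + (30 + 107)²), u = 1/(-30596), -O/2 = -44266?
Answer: 23*I*√119008075605/1641490698 ≈ 0.0048337*I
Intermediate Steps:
O = 88532 (O = -2*(-44266) = 88532)
u = -1/30596 ≈ -3.2684e-5
n = 1/107301 (n = 1/(88532 + (30 + 107)²) = 1/(88532 + 137²) = 1/(88532 + 18769) = 1/107301 ≈ 9.3196e-6)
√(n + u) = √(1/107301 - 1/30596) = √(-76705/3282981396) = 23*I*√119008075605/1641490698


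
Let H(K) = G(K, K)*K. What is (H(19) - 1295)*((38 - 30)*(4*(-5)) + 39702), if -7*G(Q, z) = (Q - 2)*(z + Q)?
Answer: -843786738/7 ≈ -1.2054e+8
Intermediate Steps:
G(Q, z) = -(-2 + Q)*(Q + z)/7 (G(Q, z) = -(Q - 2)*(z + Q)/7 = -(-2 + Q)*(Q + z)/7)
H(K) = K*(-2*K²/7 + 4*K/7) (H(K) = (-K²/7 + 2*K/7 + 2*K/7 - K*K/7)*K = (-K²/7 + 2*K/7 + 2*K/7 - K²/7)*K = (-2*K²/7 + 4*K/7)*K = K*(-2*K²/7 + 4*K/7))
(H(19) - 1295)*((38 - 30)*(4*(-5)) + 39702) = ((2/7)*19²*(2 - 1*19) - 1295)*((38 - 30)*(4*(-5)) + 39702) = ((2/7)*361*(2 - 19) - 1295)*(8*(-20) + 39702) = ((2/7)*361*(-17) - 1295)*(-160 + 39702) = (-12274/7 - 1295)*39542 = -21339/7*39542 = -843786738/7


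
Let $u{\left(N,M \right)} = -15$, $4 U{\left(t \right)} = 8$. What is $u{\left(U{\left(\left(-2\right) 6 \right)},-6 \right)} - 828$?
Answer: $-843$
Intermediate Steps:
$U{\left(t \right)} = 2$ ($U{\left(t \right)} = \frac{1}{4} \cdot 8 = 2$)
$u{\left(U{\left(\left(-2\right) 6 \right)},-6 \right)} - 828 = -15 - 828 = -843$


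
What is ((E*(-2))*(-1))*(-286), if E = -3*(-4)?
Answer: -6864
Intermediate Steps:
E = 12
((E*(-2))*(-1))*(-286) = ((12*(-2))*(-1))*(-286) = -24*(-1)*(-286) = 24*(-286) = -6864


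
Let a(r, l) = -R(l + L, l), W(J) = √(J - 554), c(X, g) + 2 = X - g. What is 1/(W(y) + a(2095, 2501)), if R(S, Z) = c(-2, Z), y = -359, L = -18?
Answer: 2505/6275938 - I*√913/6275938 ≈ 0.00039914 - 4.8146e-6*I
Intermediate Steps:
c(X, g) = -2 + X - g (c(X, g) = -2 + (X - g) = -2 + X - g)
R(S, Z) = -4 - Z (R(S, Z) = -2 - 2 - Z = -4 - Z)
W(J) = √(-554 + J)
a(r, l) = 4 + l (a(r, l) = -(-4 - l) = 4 + l)
1/(W(y) + a(2095, 2501)) = 1/(√(-554 - 359) + (4 + 2501)) = 1/(√(-913) + 2505) = 1/(I*√913 + 2505) = 1/(2505 + I*√913)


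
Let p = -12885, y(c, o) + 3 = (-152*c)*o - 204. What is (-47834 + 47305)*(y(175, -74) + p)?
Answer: -1034357932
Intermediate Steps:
y(c, o) = -207 - 152*c*o (y(c, o) = -3 + ((-152*c)*o - 204) = -3 + (-152*c*o - 204) = -3 + (-204 - 152*c*o) = -207 - 152*c*o)
(-47834 + 47305)*(y(175, -74) + p) = (-47834 + 47305)*((-207 - 152*175*(-74)) - 12885) = -529*((-207 + 1968400) - 12885) = -529*(1968193 - 12885) = -529*1955308 = -1034357932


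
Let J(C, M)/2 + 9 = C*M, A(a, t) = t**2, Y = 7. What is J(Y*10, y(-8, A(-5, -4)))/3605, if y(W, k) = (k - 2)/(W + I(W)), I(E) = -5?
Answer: -2194/46865 ≈ -0.046815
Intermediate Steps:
y(W, k) = (-2 + k)/(-5 + W) (y(W, k) = (k - 2)/(W - 5) = (-2 + k)/(-5 + W))
J(C, M) = -18 + 2*C*M (J(C, M) = -18 + 2*(C*M) = -18 + 2*C*M)
J(Y*10, y(-8, A(-5, -4)))/3605 = (-18 + 2*(7*10)*((-2 + (-4)**2)/(-5 - 8)))/3605 = (-18 + 2*70*((-2 + 16)/(-13)))*(1/3605) = (-18 + 2*70*(-1/13*14))*(1/3605) = (-18 + 2*70*(-14/13))*(1/3605) = (-18 - 1960/13)*(1/3605) = -2194/13*1/3605 = -2194/46865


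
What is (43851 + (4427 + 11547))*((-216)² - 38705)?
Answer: 475668575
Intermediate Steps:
(43851 + (4427 + 11547))*((-216)² - 38705) = (43851 + 15974)*(46656 - 38705) = 59825*7951 = 475668575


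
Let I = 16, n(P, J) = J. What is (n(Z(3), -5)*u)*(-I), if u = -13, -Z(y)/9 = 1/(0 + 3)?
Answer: -1040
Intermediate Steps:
Z(y) = -3 (Z(y) = -9/(0 + 3) = -9/3 = -9*⅓ = -3)
(n(Z(3), -5)*u)*(-I) = (-5*(-13))*(-1*16) = 65*(-16) = -1040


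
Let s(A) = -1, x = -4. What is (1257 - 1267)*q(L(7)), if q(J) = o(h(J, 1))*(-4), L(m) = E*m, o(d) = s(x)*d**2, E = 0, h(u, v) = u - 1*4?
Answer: -640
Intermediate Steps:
h(u, v) = -4 + u (h(u, v) = u - 4 = -4 + u)
o(d) = -d**2
L(m) = 0 (L(m) = 0*m = 0)
q(J) = 4*(-4 + J)**2 (q(J) = -(-4 + J)**2*(-4) = 4*(-4 + J)**2)
(1257 - 1267)*q(L(7)) = (1257 - 1267)*(4*(-4 + 0)**2) = -40*(-4)**2 = -40*16 = -10*64 = -640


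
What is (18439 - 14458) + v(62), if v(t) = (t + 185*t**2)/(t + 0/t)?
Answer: 15452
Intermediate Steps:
v(t) = (t + 185*t**2)/t (v(t) = (t + 185*t**2)/(t + 0) = (t + 185*t**2)/t)
(18439 - 14458) + v(62) = (18439 - 14458) + (1 + 185*62) = 3981 + (1 + 11470) = 3981 + 11471 = 15452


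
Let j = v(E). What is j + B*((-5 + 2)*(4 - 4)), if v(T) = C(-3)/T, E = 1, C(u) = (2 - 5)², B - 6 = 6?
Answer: 9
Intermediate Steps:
B = 12 (B = 6 + 6 = 12)
C(u) = 9 (C(u) = (-3)² = 9)
v(T) = 9/T
j = 9 (j = 9/1 = 9*1 = 9)
j + B*((-5 + 2)*(4 - 4)) = 9 + 12*((-5 + 2)*(4 - 4)) = 9 + 12*(-3*0) = 9 + 12*0 = 9 + 0 = 9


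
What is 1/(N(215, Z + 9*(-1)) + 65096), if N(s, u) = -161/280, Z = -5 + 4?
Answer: 40/2603817 ≈ 1.5362e-5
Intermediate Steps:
Z = -1
N(s, u) = -23/40 (N(s, u) = -161*1/280 = -23/40)
1/(N(215, Z + 9*(-1)) + 65096) = 1/(-23/40 + 65096) = 1/(2603817/40) = 40/2603817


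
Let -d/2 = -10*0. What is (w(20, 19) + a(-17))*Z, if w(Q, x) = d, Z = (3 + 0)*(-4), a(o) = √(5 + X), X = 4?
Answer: -36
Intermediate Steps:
a(o) = 3 (a(o) = √(5 + 4) = √9 = 3)
Z = -12 (Z = 3*(-4) = -12)
d = 0 (d = -(-20)*0 = -2*0 = 0)
w(Q, x) = 0
(w(20, 19) + a(-17))*Z = (0 + 3)*(-12) = 3*(-12) = -36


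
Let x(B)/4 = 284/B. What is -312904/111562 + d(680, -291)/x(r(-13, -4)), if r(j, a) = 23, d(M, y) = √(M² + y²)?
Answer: -156452/55781 + 23*√547081/1136 ≈ 12.171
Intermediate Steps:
x(B) = 1136/B (x(B) = 4*(284/B) = 1136/B)
-312904/111562 + d(680, -291)/x(r(-13, -4)) = -312904/111562 + √(680² + (-291)²)/((1136/23)) = -312904*1/111562 + √(462400 + 84681)/((1136*(1/23))) = -156452/55781 + √547081/(1136/23) = -156452/55781 + √547081*(23/1136) = -156452/55781 + 23*√547081/1136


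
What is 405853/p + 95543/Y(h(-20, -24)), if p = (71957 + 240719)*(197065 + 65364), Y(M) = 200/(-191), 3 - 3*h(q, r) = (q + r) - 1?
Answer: -53478668120895509/586108928600 ≈ -91244.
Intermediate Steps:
h(q, r) = 4/3 - q/3 - r/3 (h(q, r) = 1 - ((q + r) - 1)/3 = 1 - (-1 + q + r)/3 = 1 + (⅓ - q/3 - r/3) = 4/3 - q/3 - r/3)
Y(M) = -200/191 (Y(M) = 200*(-1/191) = -200/191)
p = 82055250004 (p = 312676*262429 = 82055250004)
405853/p + 95543/Y(h(-20, -24)) = 405853/82055250004 + 95543/(-200/191) = 405853*(1/82055250004) + 95543*(-191/200) = 57979/11722178572 - 18248713/200 = -53478668120895509/586108928600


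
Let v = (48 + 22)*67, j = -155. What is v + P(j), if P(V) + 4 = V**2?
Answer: 28711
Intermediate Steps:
P(V) = -4 + V**2
v = 4690 (v = 70*67 = 4690)
v + P(j) = 4690 + (-4 + (-155)**2) = 4690 + (-4 + 24025) = 4690 + 24021 = 28711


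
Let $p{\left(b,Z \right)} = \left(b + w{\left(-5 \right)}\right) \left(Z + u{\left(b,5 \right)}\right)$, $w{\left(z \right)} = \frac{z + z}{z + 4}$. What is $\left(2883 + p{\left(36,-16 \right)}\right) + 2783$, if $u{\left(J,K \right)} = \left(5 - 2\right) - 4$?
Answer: $4884$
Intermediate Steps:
$u{\left(J,K \right)} = -1$ ($u{\left(J,K \right)} = 3 - 4 = -1$)
$w{\left(z \right)} = \frac{2 z}{4 + z}$
$p{\left(b,Z \right)} = \left(-1 + Z\right) \left(10 + b\right)$ ($p{\left(b,Z \right)} = \left(b + 2 \left(-5\right) \frac{1}{4 - 5}\right) \left(Z - 1\right) = \left(b + 2 \left(-5\right) \frac{1}{-1}\right) \left(-1 + Z\right) = \left(b + 2 \left(-5\right) \left(-1\right)\right) \left(-1 + Z\right) = \left(b + 10\right) \left(-1 + Z\right) = \left(10 + b\right) \left(-1 + Z\right) = \left(-1 + Z\right) \left(10 + b\right)$)
$\left(2883 + p{\left(36,-16 \right)}\right) + 2783 = \left(2883 - 782\right) + 2783 = 2101 + 2783 = 4884$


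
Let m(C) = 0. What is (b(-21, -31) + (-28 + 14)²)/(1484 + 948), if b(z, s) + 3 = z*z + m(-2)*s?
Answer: 317/1216 ≈ 0.26069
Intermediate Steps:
b(z, s) = -3 + z² (b(z, s) = -3 + (z*z + 0*s) = -3 + (z² + 0) = -3 + z²)
(b(-21, -31) + (-28 + 14)²)/(1484 + 948) = ((-3 + (-21)²) + (-28 + 14)²)/(1484 + 948) = ((-3 + 441) + (-14)²)/2432 = (438 + 196)*(1/2432) = 634*(1/2432) = 317/1216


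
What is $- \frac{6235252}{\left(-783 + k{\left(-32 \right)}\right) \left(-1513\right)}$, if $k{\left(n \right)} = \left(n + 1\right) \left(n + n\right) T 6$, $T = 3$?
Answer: $\frac{6235252}{52847577} \approx 0.11799$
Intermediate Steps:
$k{\left(n \right)} = 36 n \left(1 + n\right)$ ($k{\left(n \right)} = \left(n + 1\right) \left(n + n\right) 3 \cdot 6 = \left(1 + n\right) 2 n 3 \cdot 6 = 2 n \left(1 + n\right) 3 \cdot 6 = 6 n \left(1 + n\right) 6 = 36 n \left(1 + n\right)$)
$- \frac{6235252}{\left(-783 + k{\left(-32 \right)}\right) \left(-1513\right)} = - \frac{6235252}{\left(-783 + 36 \left(-32\right) \left(1 - 32\right)\right) \left(-1513\right)} = - \frac{6235252}{\left(-783 + 36 \left(-32\right) \left(-31\right)\right) \left(-1513\right)} = - \frac{6235252}{\left(-783 + 35712\right) \left(-1513\right)} = - \frac{6235252}{34929 \left(-1513\right)} = - \frac{6235252}{-52847577} = \left(-6235252\right) \left(- \frac{1}{52847577}\right) = \frac{6235252}{52847577}$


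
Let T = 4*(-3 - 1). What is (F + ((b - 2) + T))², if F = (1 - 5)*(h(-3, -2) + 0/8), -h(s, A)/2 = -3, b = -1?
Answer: 1849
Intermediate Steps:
T = -16 (T = 4*(-4) = -16)
h(s, A) = 6 (h(s, A) = -2*(-3) = 6)
F = -24 (F = (1 - 5)*(6 + 0/8) = -4*(6 + 0*(⅛)) = -4*(6 + 0) = -4*6 = -24)
(F + ((b - 2) + T))² = (-24 + ((-1 - 2) - 16))² = (-24 + (-3 - 16))² = (-24 - 19)² = (-43)² = 1849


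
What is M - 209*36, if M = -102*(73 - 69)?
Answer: -7932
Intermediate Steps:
M = -408 (M = -102*4 = -408)
M - 209*36 = -408 - 209*36 = -408 - 1*7524 = -408 - 7524 = -7932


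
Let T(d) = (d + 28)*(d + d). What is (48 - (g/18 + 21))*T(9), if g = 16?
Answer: 17390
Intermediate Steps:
T(d) = 2*d*(28 + d) (T(d) = (28 + d)*(2*d) = 2*d*(28 + d))
(48 - (g/18 + 21))*T(9) = (48 - (16/18 + 21))*(2*9*(28 + 9)) = (48 - (16*(1/18) + 21))*(2*9*37) = (48 - (8/9 + 21))*666 = (48 - 1*197/9)*666 = (48 - 197/9)*666 = (235/9)*666 = 17390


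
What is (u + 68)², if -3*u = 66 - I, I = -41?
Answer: 9409/9 ≈ 1045.4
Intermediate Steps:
u = -107/3 (u = -(66 - 1*(-41))/3 = -(66 + 41)/3 = -⅓*107 = -107/3 ≈ -35.667)
(u + 68)² = (-107/3 + 68)² = (97/3)² = 9409/9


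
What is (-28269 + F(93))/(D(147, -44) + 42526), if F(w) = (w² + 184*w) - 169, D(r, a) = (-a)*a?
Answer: -2677/40590 ≈ -0.065952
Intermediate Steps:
D(r, a) = -a²
F(w) = -169 + w² + 184*w
(-28269 + F(93))/(D(147, -44) + 42526) = (-28269 + (-169 + 93² + 184*93))/(-1*(-44)² + 42526) = (-28269 + (-169 + 8649 + 17112))/(-1*1936 + 42526) = (-28269 + 25592)/(-1936 + 42526) = -2677/40590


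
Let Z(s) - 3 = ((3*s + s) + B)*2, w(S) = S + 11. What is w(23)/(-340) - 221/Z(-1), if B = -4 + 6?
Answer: 2209/10 ≈ 220.90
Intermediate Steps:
B = 2
w(S) = 11 + S
Z(s) = 7 + 8*s (Z(s) = 3 + ((3*s + s) + 2)*2 = 3 + (4*s + 2)*2 = 3 + (2 + 4*s)*2 = 3 + (4 + 8*s) = 7 + 8*s)
w(23)/(-340) - 221/Z(-1) = (11 + 23)/(-340) - 221/(7 + 8*(-1)) = 34*(-1/340) - 221/(7 - 8) = -1/10 - 221/(-1) = -1/10 - 221*(-1) = -1/10 + 221 = 2209/10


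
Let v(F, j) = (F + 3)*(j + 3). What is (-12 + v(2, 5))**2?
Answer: 784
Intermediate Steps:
v(F, j) = (3 + F)*(3 + j)
(-12 + v(2, 5))**2 = (-12 + (9 + 3*2 + 3*5 + 2*5))**2 = (-12 + (9 + 6 + 15 + 10))**2 = (-12 + 40)**2 = 28**2 = 784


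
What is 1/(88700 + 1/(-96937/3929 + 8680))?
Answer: 34006783/3016401656029 ≈ 1.1274e-5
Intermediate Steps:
1/(88700 + 1/(-96937/3929 + 8680)) = 1/(88700 + 1/(34006783/3929)) = 1/(88700 + 3929/34006783) = 1/(3016401656029/34006783) = 34006783/3016401656029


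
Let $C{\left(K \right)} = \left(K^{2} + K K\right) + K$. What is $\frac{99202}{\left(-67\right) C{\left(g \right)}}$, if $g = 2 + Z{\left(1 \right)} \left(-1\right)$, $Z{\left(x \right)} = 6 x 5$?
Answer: $- \frac{49601}{51590} \approx -0.96145$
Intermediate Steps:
$Z{\left(x \right)} = 30 x$
$g = -28$ ($g = 2 + 30 \cdot 1 \left(-1\right) = 2 + 30 \left(-1\right) = 2 - 30 = -28$)
$C{\left(K \right)} = K + 2 K^{2}$ ($C{\left(K \right)} = \left(K^{2} + K^{2}\right) + K = 2 K^{2} + K = K + 2 K^{2}$)
$\frac{99202}{\left(-67\right) C{\left(g \right)}} = \frac{99202}{\left(-67\right) \left(- 28 \left(1 + 2 \left(-28\right)\right)\right)} = \frac{99202}{\left(-67\right) \left(- 28 \left(1 - 56\right)\right)} = \frac{99202}{\left(-67\right) \left(\left(-28\right) \left(-55\right)\right)} = \frac{99202}{\left(-67\right) 1540} = \frac{99202}{-103180} = 99202 \left(- \frac{1}{103180}\right) = - \frac{49601}{51590}$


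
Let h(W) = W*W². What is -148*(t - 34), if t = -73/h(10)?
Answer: 1260701/250 ≈ 5042.8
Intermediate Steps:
h(W) = W³
t = -73/1000 (t = -73/(10³) = -73/1000 ≈ -0.073000)
-148*(t - 34) = -148*(-73/1000 - 34) = -148*(-34073/1000) = 1260701/250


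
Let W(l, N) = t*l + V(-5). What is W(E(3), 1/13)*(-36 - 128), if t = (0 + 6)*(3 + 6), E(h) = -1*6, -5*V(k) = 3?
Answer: 266172/5 ≈ 53234.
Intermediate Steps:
V(k) = -⅗ (V(k) = -⅕*3 = -⅗)
E(h) = -6
t = 54 (t = 6*9 = 54)
W(l, N) = -⅗ + 54*l (W(l, N) = 54*l - ⅗ = -⅗ + 54*l)
W(E(3), 1/13)*(-36 - 128) = (-⅗ + 54*(-6))*(-36 - 128) = (-⅗ - 324)*(-164) = -1623/5*(-164) = 266172/5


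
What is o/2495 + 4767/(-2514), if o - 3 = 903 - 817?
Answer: -3889973/2090810 ≈ -1.8605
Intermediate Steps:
o = 89 (o = 3 + (903 - 817) = 3 + 86 = 89)
o/2495 + 4767/(-2514) = 89/2495 + 4767/(-2514) = 89*(1/2495) + 4767*(-1/2514) = 89/2495 - 1589/838 = -3889973/2090810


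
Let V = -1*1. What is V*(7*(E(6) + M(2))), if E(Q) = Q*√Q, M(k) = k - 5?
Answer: 21 - 42*√6 ≈ -81.879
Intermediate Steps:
V = -1
M(k) = -5 + k
E(Q) = Q^(3/2)
V*(7*(E(6) + M(2))) = -7*(6^(3/2) + (-5 + 2)) = -7*(6*√6 - 3) = -7*(-3 + 6*√6) = -(-21 + 42*√6) = 21 - 42*√6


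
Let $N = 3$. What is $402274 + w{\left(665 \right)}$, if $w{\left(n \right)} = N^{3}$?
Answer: $402301$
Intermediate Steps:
$w{\left(n \right)} = 27$ ($w{\left(n \right)} = 3^{3} = 27$)
$402274 + w{\left(665 \right)} = 402274 + 27 = 402301$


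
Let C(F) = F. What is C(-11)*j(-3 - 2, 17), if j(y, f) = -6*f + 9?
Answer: 1023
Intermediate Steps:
j(y, f) = 9 - 6*f
C(-11)*j(-3 - 2, 17) = -11*(9 - 6*17) = -11*(9 - 102) = -11*(-93) = 1023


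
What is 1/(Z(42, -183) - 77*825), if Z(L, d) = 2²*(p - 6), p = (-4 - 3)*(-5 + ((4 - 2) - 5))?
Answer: -1/63325 ≈ -1.5792e-5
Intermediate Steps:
p = 56 (p = -7*(-5 + (2 - 5)) = -7*(-5 - 3) = -7*(-8) = 56)
Z(L, d) = 200 (Z(L, d) = 2²*(56 - 6) = 4*50 = 200)
1/(Z(42, -183) - 77*825) = 1/(200 - 77*825) = 1/(200 - 63525) = 1/(-63325) = -1/63325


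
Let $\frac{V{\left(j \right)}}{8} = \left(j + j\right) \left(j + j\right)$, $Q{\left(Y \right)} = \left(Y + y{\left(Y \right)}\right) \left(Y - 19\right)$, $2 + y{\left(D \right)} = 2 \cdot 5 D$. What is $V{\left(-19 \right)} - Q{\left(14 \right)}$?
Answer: $12312$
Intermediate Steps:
$y{\left(D \right)} = -2 + 10 D$ ($y{\left(D \right)} = -2 + 2 \cdot 5 D = -2 + 10 D$)
$Q{\left(Y \right)} = \left(-19 + Y\right) \left(-2 + 11 Y\right)$ ($Q{\left(Y \right)} = \left(Y + \left(-2 + 10 Y\right)\right) \left(Y - 19\right) = \left(-2 + 11 Y\right) \left(-19 + Y\right) = \left(-19 + Y\right) \left(-2 + 11 Y\right)$)
$V{\left(j \right)} = 32 j^{2}$ ($V{\left(j \right)} = 8 \left(j + j\right) \left(j + j\right) = 8 \cdot 2 j 2 j = 8 \cdot 4 j^{2} = 32 j^{2}$)
$V{\left(-19 \right)} - Q{\left(14 \right)} = 32 \left(-19\right)^{2} - \left(38 - 2954 + 11 \cdot 14^{2}\right) = 32 \cdot 361 - \left(38 - 2954 + 11 \cdot 196\right) = 11552 - \left(38 - 2954 + 2156\right) = 11552 - -760 = 11552 + 760 = 12312$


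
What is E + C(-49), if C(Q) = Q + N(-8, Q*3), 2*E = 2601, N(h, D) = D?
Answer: 2209/2 ≈ 1104.5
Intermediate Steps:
E = 2601/2 (E = (½)*2601 = 2601/2 ≈ 1300.5)
C(Q) = 4*Q (C(Q) = Q + Q*3 = Q + 3*Q = 4*Q)
E + C(-49) = 2601/2 + 4*(-49) = 2601/2 - 196 = 2209/2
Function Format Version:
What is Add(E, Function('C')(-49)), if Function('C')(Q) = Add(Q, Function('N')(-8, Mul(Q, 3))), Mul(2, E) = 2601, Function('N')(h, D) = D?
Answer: Rational(2209, 2) ≈ 1104.5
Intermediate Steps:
E = Rational(2601, 2) (E = Mul(Rational(1, 2), 2601) = Rational(2601, 2) ≈ 1300.5)
Function('C')(Q) = Mul(4, Q) (Function('C')(Q) = Add(Q, Mul(Q, 3)) = Add(Q, Mul(3, Q)) = Mul(4, Q))
Add(E, Function('C')(-49)) = Add(Rational(2601, 2), Mul(4, -49)) = Add(Rational(2601, 2), -196) = Rational(2209, 2)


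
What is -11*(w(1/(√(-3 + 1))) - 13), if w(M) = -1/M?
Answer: 143 + 11*I*√2 ≈ 143.0 + 15.556*I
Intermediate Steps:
-11*(w(1/(√(-3 + 1))) - 13) = -11*(-1/(1/(√(-3 + 1))) - 13) = -11*(-1/(1/(√(-2))) - 13) = -11*(-1/(1/(I*√2)) - 13) = -11*(-1/((-I*√2/2)) - 13) = -11*(-I*√2 - 13) = -11*(-13 - I*√2) = 143 + 11*I*√2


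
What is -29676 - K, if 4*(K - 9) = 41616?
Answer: -40089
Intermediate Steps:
K = 10413 (K = 9 + (¼)*41616 = 9 + 10404 = 10413)
-29676 - K = -29676 - 1*10413 = -29676 - 10413 = -40089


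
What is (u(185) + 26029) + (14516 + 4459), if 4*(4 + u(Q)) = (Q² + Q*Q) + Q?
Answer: 248635/4 ≈ 62159.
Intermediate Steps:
u(Q) = -4 + Q²/2 + Q/4 (u(Q) = -4 + ((Q² + Q*Q) + Q)/4 = -4 + ((Q² + Q²) + Q)/4 = -4 + (2*Q² + Q)/4 = -4 + (Q + 2*Q²)/4 = -4 + (Q²/2 + Q/4) = -4 + Q²/2 + Q/4)
(u(185) + 26029) + (14516 + 4459) = ((-4 + (½)*185² + (¼)*185) + 26029) + (14516 + 4459) = ((-4 + (½)*34225 + 185/4) + 26029) + 18975 = ((-4 + 34225/2 + 185/4) + 26029) + 18975 = (68619/4 + 26029) + 18975 = 172735/4 + 18975 = 248635/4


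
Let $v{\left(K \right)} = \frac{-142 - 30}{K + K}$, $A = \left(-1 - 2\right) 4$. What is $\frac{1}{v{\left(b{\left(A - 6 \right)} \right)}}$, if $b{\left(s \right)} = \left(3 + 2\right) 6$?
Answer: $- \frac{15}{43} \approx -0.34884$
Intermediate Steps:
$A = -12$ ($A = \left(-3\right) 4 = -12$)
$b{\left(s \right)} = 30$ ($b{\left(s \right)} = 5 \cdot 6 = 30$)
$v{\left(K \right)} = - \frac{86}{K}$ ($v{\left(K \right)} = - \frac{172}{2 K} = - 172 \frac{1}{2 K} = - \frac{86}{K}$)
$\frac{1}{v{\left(b{\left(A - 6 \right)} \right)}} = \frac{1}{\left(-86\right) \frac{1}{30}} = \frac{1}{- \frac{43}{15}} = - \frac{15}{43}$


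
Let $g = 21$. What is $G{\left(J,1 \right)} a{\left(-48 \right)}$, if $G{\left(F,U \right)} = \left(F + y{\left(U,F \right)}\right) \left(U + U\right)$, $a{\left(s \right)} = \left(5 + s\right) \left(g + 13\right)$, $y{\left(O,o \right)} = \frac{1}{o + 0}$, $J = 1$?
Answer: $-5848$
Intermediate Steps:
$y{\left(O,o \right)} = \frac{1}{o}$
$a{\left(s \right)} = 170 + 34 s$ ($a{\left(s \right)} = \left(5 + s\right) \left(21 + 13\right) = \left(5 + s\right) 34 = 170 + 34 s$)
$G{\left(F,U \right)} = 2 U \left(F + \frac{1}{F}\right)$ ($G{\left(F,U \right)} = \left(F + \frac{1}{F}\right) \left(U + U\right) = \left(F + \frac{1}{F}\right) 2 U = 2 U \left(F + \frac{1}{F}\right)$)
$G{\left(J,1 \right)} a{\left(-48 \right)} = 2 \cdot 1 \cdot 1^{-1} \left(1 + 1^{2}\right) \left(170 + 34 \left(-48\right)\right) = 2 \cdot 1 \cdot 1 \left(1 + 1\right) \left(170 - 1632\right) = 2 \cdot 1 \cdot 1 \cdot 2 \left(-1462\right) = 4 \left(-1462\right) = -5848$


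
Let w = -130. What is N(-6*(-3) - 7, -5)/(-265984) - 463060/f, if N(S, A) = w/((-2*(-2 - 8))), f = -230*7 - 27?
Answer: 246333123361/870831616 ≈ 282.87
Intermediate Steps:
f = -1637 (f = -1610 - 27 = -1637)
N(S, A) = -13/2 (N(S, A) = -130*(-1/(2*(-2 - 8))) = -130/((-2*(-10))) = -130/20 = -130*1/20 = -13/2)
N(-6*(-3) - 7, -5)/(-265984) - 463060/f = -13/2/(-265984) - 463060/(-1637) = -13/2*(-1/265984) - 463060*(-1/1637) = 13/531968 + 463060/1637 = 246333123361/870831616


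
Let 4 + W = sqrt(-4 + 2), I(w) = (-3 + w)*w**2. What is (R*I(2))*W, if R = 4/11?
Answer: 64/11 - 16*I*sqrt(2)/11 ≈ 5.8182 - 2.057*I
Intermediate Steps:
R = 4/11 (R = 4*(1/11) = 4/11 ≈ 0.36364)
I(w) = w**2*(-3 + w)
W = -4 + I*sqrt(2) (W = -4 + sqrt(-4 + 2) = -4 + sqrt(-2) = -4 + I*sqrt(2) ≈ -4.0 + 1.4142*I)
(R*I(2))*W = (4*(2**2*(-3 + 2))/11)*(-4 + I*sqrt(2)) = (4*(4*(-1))/11)*(-4 + I*sqrt(2)) = ((4/11)*(-4))*(-4 + I*sqrt(2)) = -16*(-4 + I*sqrt(2))/11 = 64/11 - 16*I*sqrt(2)/11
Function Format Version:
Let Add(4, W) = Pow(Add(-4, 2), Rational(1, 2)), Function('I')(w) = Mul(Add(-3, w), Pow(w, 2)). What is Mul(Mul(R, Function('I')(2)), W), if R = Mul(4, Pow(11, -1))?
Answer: Add(Rational(64, 11), Mul(Rational(-16, 11), I, Pow(2, Rational(1, 2)))) ≈ Add(5.8182, Mul(-2.0570, I))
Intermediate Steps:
R = Rational(4, 11) (R = Mul(4, Rational(1, 11)) = Rational(4, 11) ≈ 0.36364)
Function('I')(w) = Mul(Pow(w, 2), Add(-3, w))
W = Add(-4, Mul(I, Pow(2, Rational(1, 2)))) (W = Add(-4, Pow(Add(-4, 2), Rational(1, 2))) = Add(-4, Pow(-2, Rational(1, 2))) = Add(-4, Mul(I, Pow(2, Rational(1, 2)))) ≈ Add(-4.0000, Mul(1.4142, I)))
Mul(Mul(R, Function('I')(2)), W) = Mul(Mul(Rational(4, 11), Mul(Pow(2, 2), Add(-3, 2))), Add(-4, Mul(I, Pow(2, Rational(1, 2))))) = Mul(Mul(Rational(4, 11), Mul(4, -1)), Add(-4, Mul(I, Pow(2, Rational(1, 2))))) = Mul(Mul(Rational(4, 11), -4), Add(-4, Mul(I, Pow(2, Rational(1, 2))))) = Mul(Rational(-16, 11), Add(-4, Mul(I, Pow(2, Rational(1, 2))))) = Add(Rational(64, 11), Mul(Rational(-16, 11), I, Pow(2, Rational(1, 2))))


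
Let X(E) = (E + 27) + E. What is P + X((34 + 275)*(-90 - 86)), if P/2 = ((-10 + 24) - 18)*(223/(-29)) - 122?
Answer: -3158781/29 ≈ -1.0892e+5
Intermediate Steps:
X(E) = 27 + 2*E (X(E) = (27 + E) + E = 27 + 2*E)
P = -5292/29 (P = 2*(((-10 + 24) - 18)*(223/(-29)) - 122) = 2*((14 - 18)*(223*(-1/29)) - 122) = 2*(-4*(-223/29) - 122) = 2*(892/29 - 122) = 2*(-2646/29) = -5292/29 ≈ -182.48)
P + X((34 + 275)*(-90 - 86)) = -5292/29 + (27 + 2*((34 + 275)*(-90 - 86))) = -5292/29 + (27 + 2*(309*(-176))) = -5292/29 + (27 + 2*(-54384)) = -5292/29 + (27 - 108768) = -5292/29 - 108741 = -3158781/29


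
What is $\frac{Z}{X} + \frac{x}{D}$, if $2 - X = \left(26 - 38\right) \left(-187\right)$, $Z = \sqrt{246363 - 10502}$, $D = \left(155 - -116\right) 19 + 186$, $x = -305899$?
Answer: $- \frac{27809}{485} - \frac{\sqrt{235861}}{2242} \approx -57.555$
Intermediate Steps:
$D = 5335$ ($D = \left(155 + 116\right) 19 + 186 = 271 \cdot 19 + 186 = 5149 + 186 = 5335$)
$Z = \sqrt{235861} \approx 485.66$
$X = -2242$ ($X = 2 - \left(26 - 38\right) \left(-187\right) = 2 - \left(-12\right) \left(-187\right) = 2 - 2244 = -2242$)
$\frac{Z}{X} + \frac{x}{D} = \frac{\sqrt{235861}}{-2242} - \frac{305899}{5335} = \sqrt{235861} \left(- \frac{1}{2242}\right) - \frac{27809}{485} = - \frac{\sqrt{235861}}{2242} - \frac{27809}{485} = - \frac{27809}{485} - \frac{\sqrt{235861}}{2242}$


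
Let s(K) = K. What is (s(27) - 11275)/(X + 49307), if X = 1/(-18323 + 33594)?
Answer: -85884104/376483599 ≈ -0.22812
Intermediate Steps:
X = 1/15271 ≈ 6.5484e-5
(s(27) - 11275)/(X + 49307) = (27 - 11275)/(1/15271 + 49307) = -11248/752967198/15271 = -11248*15271/752967198 = -85884104/376483599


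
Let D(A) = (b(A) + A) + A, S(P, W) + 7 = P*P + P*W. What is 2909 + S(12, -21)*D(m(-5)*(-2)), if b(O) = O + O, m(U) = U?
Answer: -1691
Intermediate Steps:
b(O) = 2*O
S(P, W) = -7 + P² + P*W (S(P, W) = -7 + (P*P + P*W) = -7 + (P² + P*W) = -7 + P² + P*W)
D(A) = 4*A (D(A) = (2*A + A) + A = 3*A + A = 4*A)
2909 + S(12, -21)*D(m(-5)*(-2)) = 2909 + (-7 + 12² + 12*(-21))*(4*(-5*(-2))) = 2909 + (-7 + 144 - 252)*(4*10) = 2909 - 115*40 = 2909 - 4600 = -1691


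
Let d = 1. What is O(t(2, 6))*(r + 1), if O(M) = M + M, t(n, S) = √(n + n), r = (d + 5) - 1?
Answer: 24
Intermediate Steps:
r = 5 (r = (1 + 5) - 1 = 6 - 1 = 5)
t(n, S) = √2*√n (t(n, S) = √(2*n) = √2*√n)
O(M) = 2*M
O(t(2, 6))*(r + 1) = (2*(√2*√2))*(5 + 1) = (2*2)*6 = 4*6 = 24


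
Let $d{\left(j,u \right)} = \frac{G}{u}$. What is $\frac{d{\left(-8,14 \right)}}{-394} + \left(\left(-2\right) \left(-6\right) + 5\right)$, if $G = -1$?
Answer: $\frac{93773}{5516} \approx 17.0$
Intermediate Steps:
$d{\left(j,u \right)} = - \frac{1}{u}$
$\frac{d{\left(-8,14 \right)}}{-394} + \left(\left(-2\right) \left(-6\right) + 5\right) = \frac{\left(-1\right) \frac{1}{14}}{-394} + \left(\left(-2\right) \left(-6\right) + 5\right) = \left(-1\right) \frac{1}{14} \left(- \frac{1}{394}\right) + \left(12 + 5\right) = \left(- \frac{1}{14}\right) \left(- \frac{1}{394}\right) + 17 = \frac{1}{5516} + 17 = \frac{93773}{5516}$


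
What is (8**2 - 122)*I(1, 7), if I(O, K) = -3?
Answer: 174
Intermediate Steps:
(8**2 - 122)*I(1, 7) = (8**2 - 122)*(-3) = (64 - 122)*(-3) = -58*(-3) = 174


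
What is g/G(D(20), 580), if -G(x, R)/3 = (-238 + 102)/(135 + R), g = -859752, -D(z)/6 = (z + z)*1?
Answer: -25613445/17 ≈ -1.5067e+6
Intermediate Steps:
D(z) = -12*z (D(z) = -6*(z + z) = -6*2*z = -12*z)
G(x, R) = 408/(135 + R) (G(x, R) = -3*(-238 + 102)/(135 + R) = -(-408)/(135 + R) = 408/(135 + R))
g/G(D(20), 580) = -859752/(408/(135 + 580)) = -859752/(408/715) = -859752/(408*(1/715)) = -859752/408/715 = -859752*715/408 = -25613445/17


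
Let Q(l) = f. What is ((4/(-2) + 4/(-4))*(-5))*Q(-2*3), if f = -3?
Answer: -45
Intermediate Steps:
Q(l) = -3
((4/(-2) + 4/(-4))*(-5))*Q(-2*3) = ((4/(-2) + 4/(-4))*(-5))*(-3) = ((4*(-1/2) + 4*(-1/4))*(-5))*(-3) = ((-2 - 1)*(-5))*(-3) = -3*(-5)*(-3) = 15*(-3) = -45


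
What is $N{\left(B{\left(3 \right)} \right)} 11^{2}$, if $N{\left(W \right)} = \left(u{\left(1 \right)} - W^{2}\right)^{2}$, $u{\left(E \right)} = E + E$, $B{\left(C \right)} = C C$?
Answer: $755161$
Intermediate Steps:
$B{\left(C \right)} = C^{2}$
$u{\left(E \right)} = 2 E$
$N{\left(W \right)} = \left(2 - W^{2}\right)^{2}$ ($N{\left(W \right)} = \left(2 \cdot 1 - W^{2}\right)^{2} = \left(2 - W^{2}\right)^{2}$)
$N{\left(B{\left(3 \right)} \right)} 11^{2} = \left(-2 + \left(3^{2}\right)^{2}\right)^{2} \cdot 11^{2} = \left(-2 + 9^{2}\right)^{2} \cdot 121 = \left(-2 + 81\right)^{2} \cdot 121 = 79^{2} \cdot 121 = 6241 \cdot 121 = 755161$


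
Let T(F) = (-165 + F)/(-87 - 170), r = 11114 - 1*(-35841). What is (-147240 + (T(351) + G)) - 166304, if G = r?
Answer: -68513559/257 ≈ -2.6659e+5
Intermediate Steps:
r = 46955 (r = 11114 + 35841 = 46955)
G = 46955
T(F) = 165/257 - F/257 (T(F) = (-165 + F)/(-257) = (-165 + F)*(-1/257) = 165/257 - F/257)
(-147240 + (T(351) + G)) - 166304 = (-147240 + ((165/257 - 1/257*351) + 46955)) - 166304 = (-147240 + ((165/257 - 351/257) + 46955)) - 166304 = (-147240 + (-186/257 + 46955)) - 166304 = (-147240 + 12067249/257) - 166304 = -25773431/257 - 166304 = -68513559/257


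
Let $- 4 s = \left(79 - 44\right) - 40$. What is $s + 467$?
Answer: $\frac{1873}{4} \approx 468.25$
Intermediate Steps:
$s = \frac{5}{4}$ ($s = - \frac{\left(79 - 44\right) - 40}{4} = - \frac{35 - 40}{4} = \left(- \frac{1}{4}\right) \left(-5\right) = \frac{5}{4} \approx 1.25$)
$s + 467 = \frac{5}{4} + 467 = \frac{1873}{4}$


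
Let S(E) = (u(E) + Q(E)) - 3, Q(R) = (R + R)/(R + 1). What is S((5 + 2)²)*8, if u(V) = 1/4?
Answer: -158/25 ≈ -6.3200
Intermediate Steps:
u(V) = ¼
Q(R) = 2*R/(1 + R) (Q(R) = (2*R)/(1 + R) = 2*R/(1 + R))
S(E) = -11/4 + 2*E/(1 + E) (S(E) = (¼ + 2*E/(1 + E)) - 3 = -11/4 + 2*E/(1 + E))
S((5 + 2)²)*8 = ((-11 - 3*(5 + 2)²)/(4*(1 + (5 + 2)²)))*8 = ((-11 - 3*7²)/(4*(1 + 7²)))*8 = ((-11 - 3*49)/(4*(1 + 49)))*8 = ((¼)*(-11 - 147)/50)*8 = ((¼)*(1/50)*(-158))*8 = -79/100*8 = -158/25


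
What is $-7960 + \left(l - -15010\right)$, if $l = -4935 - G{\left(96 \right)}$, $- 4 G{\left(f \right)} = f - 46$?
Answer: $\frac{4255}{2} \approx 2127.5$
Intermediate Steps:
$G{\left(f \right)} = \frac{23}{2} - \frac{f}{4}$ ($G{\left(f \right)} = - \frac{f - 46}{4} = - \frac{-46 + f}{4} = \frac{23}{2} - \frac{f}{4}$)
$l = - \frac{9845}{2}$ ($l = -4935 - \left(\frac{23}{2} - 24\right) = -4935 - - \frac{25}{2} = -4935 + \frac{25}{2} = - \frac{9845}{2} \approx -4922.5$)
$-7960 + \left(l - -15010\right) = -7960 - - \frac{20175}{2} = -7960 + \left(- \frac{9845}{2} + 15010\right) = -7960 + \frac{20175}{2} = \frac{4255}{2}$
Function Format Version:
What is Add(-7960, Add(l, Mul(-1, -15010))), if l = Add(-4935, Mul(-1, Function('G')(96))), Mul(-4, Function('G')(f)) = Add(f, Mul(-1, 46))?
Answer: Rational(4255, 2) ≈ 2127.5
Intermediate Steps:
Function('G')(f) = Add(Rational(23, 2), Mul(Rational(-1, 4), f)) (Function('G')(f) = Mul(Rational(-1, 4), Add(f, Mul(-1, 46))) = Mul(Rational(-1, 4), Add(f, -46)) = Mul(Rational(-1, 4), Add(-46, f)) = Add(Rational(23, 2), Mul(Rational(-1, 4), f)))
l = Rational(-9845, 2) (l = Add(-4935, Mul(-1, Add(Rational(23, 2), Mul(Rational(-1, 4), 96)))) = Add(-4935, Mul(-1, Add(Rational(23, 2), -24))) = Add(-4935, Mul(-1, Rational(-25, 2))) = Add(-4935, Rational(25, 2)) = Rational(-9845, 2) ≈ -4922.5)
Add(-7960, Add(l, Mul(-1, -15010))) = Add(-7960, Add(Rational(-9845, 2), Mul(-1, -15010))) = Add(-7960, Add(Rational(-9845, 2), 15010)) = Add(-7960, Rational(20175, 2)) = Rational(4255, 2)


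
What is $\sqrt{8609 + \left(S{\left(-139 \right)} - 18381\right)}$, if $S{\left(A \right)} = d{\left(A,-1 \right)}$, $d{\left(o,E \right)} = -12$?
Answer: $2 i \sqrt{2446} \approx 98.914 i$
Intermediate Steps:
$S{\left(A \right)} = -12$
$\sqrt{8609 + \left(S{\left(-139 \right)} - 18381\right)} = \sqrt{8609 - 18393} = \sqrt{-9784} = 2 i \sqrt{2446}$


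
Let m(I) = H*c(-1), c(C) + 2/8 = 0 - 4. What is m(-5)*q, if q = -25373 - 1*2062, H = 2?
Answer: 466395/2 ≈ 2.3320e+5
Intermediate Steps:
c(C) = -17/4 (c(C) = -¼ + (0 - 4) = -¼ - 4 = -17/4)
m(I) = -17/2 (m(I) = 2*(-17/4) = -17/2)
q = -27435 (q = -25373 - 2062 = -27435)
m(-5)*q = -17/2*(-27435) = 466395/2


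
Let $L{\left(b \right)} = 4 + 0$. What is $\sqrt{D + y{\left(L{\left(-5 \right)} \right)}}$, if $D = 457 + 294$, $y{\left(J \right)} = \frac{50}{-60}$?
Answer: $\frac{\sqrt{27006}}{6} \approx 27.389$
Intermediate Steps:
$L{\left(b \right)} = 4$
$y{\left(J \right)} = - \frac{5}{6}$ ($y{\left(J \right)} = 50 \left(- \frac{1}{60}\right) = - \frac{5}{6}$)
$D = 751$
$\sqrt{D + y{\left(L{\left(-5 \right)} \right)}} = \sqrt{751 - \frac{5}{6}} = \sqrt{\frac{4501}{6}} = \frac{\sqrt{27006}}{6}$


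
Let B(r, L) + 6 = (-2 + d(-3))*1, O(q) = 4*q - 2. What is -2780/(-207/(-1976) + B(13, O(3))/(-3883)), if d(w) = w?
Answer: -1939127840/75047 ≈ -25839.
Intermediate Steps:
O(q) = -2 + 4*q
B(r, L) = -11 (B(r, L) = -6 + (-2 - 3)*1 = -6 - 5*1 = -6 - 5 = -11)
-2780/(-207/(-1976) + B(13, O(3))/(-3883)) = -2780/(-207/(-1976) - 11/(-3883)) = -2780/(-207*(-1/1976) - 11*(-1/3883)) = -2780/(207/1976 + 1/353) = -2780/75047/697528 = -2780*697528/75047 = -1939127840/75047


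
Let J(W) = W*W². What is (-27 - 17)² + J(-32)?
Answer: -30832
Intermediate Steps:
J(W) = W³
(-27 - 17)² + J(-32) = (-27 - 17)² + (-32)³ = (-44)² - 32768 = 1936 - 32768 = -30832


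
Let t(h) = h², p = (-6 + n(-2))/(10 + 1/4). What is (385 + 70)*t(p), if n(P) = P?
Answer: 465920/1681 ≈ 277.17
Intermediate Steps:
p = -32/41 (p = (-6 - 2)/(10 + 1/4) = -8/(10 + ¼) = -8/41/4 = -8*4/41 = -32/41 ≈ -0.78049)
(385 + 70)*t(p) = (385 + 70)*(-32/41)² = 455*(1024/1681) = 465920/1681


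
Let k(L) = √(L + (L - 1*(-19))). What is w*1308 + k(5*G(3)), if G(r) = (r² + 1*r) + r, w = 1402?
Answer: 1833829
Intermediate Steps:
G(r) = r² + 2*r (G(r) = (r² + r) + r = (r + r²) + r = r² + 2*r)
k(L) = √(19 + 2*L) (k(L) = √(L + (L + 19)) = √(L + (19 + L)) = √(19 + 2*L))
w*1308 + k(5*G(3)) = 1402*1308 + √(19 + 2*(5*(3*(2 + 3)))) = 1833816 + √(19 + 2*(5*(3*5))) = 1833816 + √(19 + 2*(5*15)) = 1833816 + √(19 + 2*75) = 1833816 + √(19 + 150) = 1833816 + √169 = 1833816 + 13 = 1833829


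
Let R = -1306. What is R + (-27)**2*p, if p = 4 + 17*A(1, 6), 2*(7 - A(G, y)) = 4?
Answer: 63575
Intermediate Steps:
A(G, y) = 5 (A(G, y) = 7 - 1/2*4 = 7 - 2 = 5)
p = 89 (p = 4 + 17*5 = 4 + 85 = 89)
R + (-27)**2*p = -1306 + (-27)**2*89 = -1306 + 729*89 = -1306 + 64881 = 63575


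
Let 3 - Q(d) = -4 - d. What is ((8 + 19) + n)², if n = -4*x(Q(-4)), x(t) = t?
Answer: 225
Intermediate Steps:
Q(d) = 7 + d (Q(d) = 3 - (-4 - d) = 3 + (4 + d) = 7 + d)
n = -12 (n = -4*(7 - 4) = -4*3 = -12)
((8 + 19) + n)² = ((8 + 19) - 12)² = (27 - 12)² = 15² = 225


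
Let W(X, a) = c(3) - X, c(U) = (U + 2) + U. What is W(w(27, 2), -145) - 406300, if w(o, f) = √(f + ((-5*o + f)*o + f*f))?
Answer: -406292 - I*√3585 ≈ -4.0629e+5 - 59.875*I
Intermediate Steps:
c(U) = 2 + 2*U (c(U) = (2 + U) + U = 2 + 2*U)
w(o, f) = √(f + f² + o*(f - 5*o)) (w(o, f) = √(f + ((f - 5*o)*o + f²)) = √(f + (o*(f - 5*o) + f²)) = √(f + (f² + o*(f - 5*o))) = √(f + f² + o*(f - 5*o)))
W(X, a) = 8 - X (W(X, a) = (2 + 2*3) - X = (2 + 6) - X = 8 - X)
W(w(27, 2), -145) - 406300 = (8 - √(2 + 2² - 5*27² + 2*27)) - 406300 = (8 - √(2 + 4 - 5*729 + 54)) - 406300 = (8 - √(2 + 4 - 3645 + 54)) - 406300 = (8 - √(-3585)) - 406300 = (8 - I*√3585) - 406300 = -406292 - I*√3585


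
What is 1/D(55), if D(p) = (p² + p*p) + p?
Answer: 1/6105 ≈ 0.00016380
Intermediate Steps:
D(p) = p + 2*p² (D(p) = (p² + p²) + p = 2*p² + p = p + 2*p²)
1/D(55) = 1/(55*(1 + 2*55)) = 1/(55*(1 + 110)) = 1/(55*111) = 1/6105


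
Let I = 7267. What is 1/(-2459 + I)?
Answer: 1/4808 ≈ 0.00020799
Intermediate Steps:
1/(-2459 + I) = 1/(-2459 + 7267) = 1/4808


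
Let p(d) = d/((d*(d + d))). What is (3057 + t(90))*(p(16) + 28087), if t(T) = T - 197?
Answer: 1325707875/16 ≈ 8.2857e+7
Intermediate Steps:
p(d) = 1/(2*d) (p(d) = d/((d*(2*d))) = d/((2*d**2)) = d*(1/(2*d**2)) = 1/(2*d))
t(T) = -197 + T
(3057 + t(90))*(p(16) + 28087) = (3057 + (-197 + 90))*((1/2)/16 + 28087) = (3057 - 107)*((1/2)*(1/16) + 28087) = 2950*(1/32 + 28087) = 2950*(898785/32) = 1325707875/16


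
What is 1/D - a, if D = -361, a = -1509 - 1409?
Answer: 1053397/361 ≈ 2918.0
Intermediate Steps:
a = -2918
1/D - a = 1/(-361) - 1*(-2918) = -1/361 + 2918 = 1053397/361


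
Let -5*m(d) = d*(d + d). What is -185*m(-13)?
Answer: 12506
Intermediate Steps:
m(d) = -2*d²/5 (m(d) = -d*(d + d)/5 = -d*2*d/5 = -2*d²/5)
-185*m(-13) = -(-74)*(-13)² = -(-74)*169 = -185*(-338/5) = 12506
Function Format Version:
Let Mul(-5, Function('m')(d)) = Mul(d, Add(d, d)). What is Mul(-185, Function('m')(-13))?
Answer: 12506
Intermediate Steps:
Function('m')(d) = Mul(Rational(-2, 5), Pow(d, 2)) (Function('m')(d) = Mul(Rational(-1, 5), Mul(d, Add(d, d))) = Mul(Rational(-1, 5), Mul(d, Mul(2, d))) = Mul(Rational(-1, 5), Mul(2, Pow(d, 2))) = Mul(Rational(-2, 5), Pow(d, 2)))
Mul(-185, Function('m')(-13)) = Mul(-185, Mul(Rational(-2, 5), Pow(-13, 2))) = Mul(-185, Mul(Rational(-2, 5), 169)) = Mul(-185, Rational(-338, 5)) = 12506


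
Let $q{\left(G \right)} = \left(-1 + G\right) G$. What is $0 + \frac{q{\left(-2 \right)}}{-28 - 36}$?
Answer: $- \frac{3}{32} \approx -0.09375$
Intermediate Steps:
$q{\left(G \right)} = G \left(-1 + G\right)$
$0 + \frac{q{\left(-2 \right)}}{-28 - 36} = 0 + \frac{\left(-2\right) \left(-1 - 2\right)}{-28 - 36} = 0 + \frac{\left(-2\right) \left(-3\right)}{-64} = 0 + 6 \left(- \frac{1}{64}\right) = 0 - \frac{3}{32} = - \frac{3}{32}$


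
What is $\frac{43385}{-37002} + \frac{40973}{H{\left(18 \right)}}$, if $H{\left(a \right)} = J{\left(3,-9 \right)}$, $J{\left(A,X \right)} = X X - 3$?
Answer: $\frac{126058243}{240513} \approx 524.12$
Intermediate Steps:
$J{\left(A,X \right)} = -3 + X^{2}$ ($J{\left(A,X \right)} = X^{2} - 3 = -3 + X^{2}$)
$H{\left(a \right)} = 78$ ($H{\left(a \right)} = -3 + \left(-9\right)^{2} = -3 + 81 = 78$)
$\frac{43385}{-37002} + \frac{40973}{H{\left(18 \right)}} = \frac{43385}{-37002} + \frac{40973}{78} = 43385 \left(- \frac{1}{37002}\right) + 40973 \cdot \frac{1}{78} = - \frac{43385}{37002} + \frac{40973}{78} = \frac{126058243}{240513}$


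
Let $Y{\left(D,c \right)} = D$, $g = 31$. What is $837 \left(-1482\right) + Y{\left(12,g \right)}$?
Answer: $-1240422$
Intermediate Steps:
$837 \left(-1482\right) + Y{\left(12,g \right)} = 837 \left(-1482\right) + 12 = -1240434 + 12 = -1240422$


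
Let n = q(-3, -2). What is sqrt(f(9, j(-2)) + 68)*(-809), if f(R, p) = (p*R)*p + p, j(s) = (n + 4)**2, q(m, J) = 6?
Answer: -27506*sqrt(78) ≈ -2.4293e+5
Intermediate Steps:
n = 6
j(s) = 100 (j(s) = (6 + 4)**2 = 10**2 = 100)
f(R, p) = p + R*p**2 (f(R, p) = (R*p)*p + p = R*p**2 + p = p + R*p**2)
sqrt(f(9, j(-2)) + 68)*(-809) = sqrt(100*(1 + 9*100) + 68)*(-809) = sqrt(100*(1 + 900) + 68)*(-809) = sqrt(100*901 + 68)*(-809) = sqrt(90100 + 68)*(-809) = sqrt(90168)*(-809) = (34*sqrt(78))*(-809) = -27506*sqrt(78)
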